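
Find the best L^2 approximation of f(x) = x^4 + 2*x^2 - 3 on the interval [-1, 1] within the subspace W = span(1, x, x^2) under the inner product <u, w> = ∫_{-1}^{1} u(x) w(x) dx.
g(x) = 20*x^2/7 - 108/35

The best approximation g ∈ W is the orthogonal projection of f onto W. Writing g = a_0 + a_1 x + a_2 x^2, the coefficients solve the normal equations G · a = b where
  G_{ij} = <φ_i, φ_j> and b_i = <f, φ_i>, with φ_0 = 1, φ_1 = x, φ_2 = x^2.
G =
  [2, 0, 2/3]
  [0, 2/3, 0]
  [2/3, 0, 2/5],
b = (-64/15, 0, -32/35).
Solving gives a_0 = -108/35, a_1 = 0, a_2 = 20/7, so
  g(x) = 20*x^2/7 - 108/35.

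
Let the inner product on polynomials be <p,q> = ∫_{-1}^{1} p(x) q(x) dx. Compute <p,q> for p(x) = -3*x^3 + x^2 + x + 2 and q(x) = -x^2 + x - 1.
<p,q> = -104/15

Expand the product: p(x)·q(x) = 3*x^5 - 4*x^4 + 3*x^3 - 2*x^2 + x - 2.
∫_{-1}^{1} of each monomial x^k gives [2/(k+1) if k even, 0 if k odd]. Integrating term-by-term (or equivalently evaluating the antiderivative F(x) = x^6/2 - 4*x^5/5 + 3*x^4/4 - 2*x^3/3 + x^2/2 - 2*x at the endpoints):
  F(1) − F(−1) = -103/60 − (313/60) = -104/15.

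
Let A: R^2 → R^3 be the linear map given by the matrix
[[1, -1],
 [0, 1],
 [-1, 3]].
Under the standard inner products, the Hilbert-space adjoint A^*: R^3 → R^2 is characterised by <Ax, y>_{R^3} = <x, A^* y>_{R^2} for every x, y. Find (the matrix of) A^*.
A^* = A^T =
[[1, 0, -1],
 [-1, 1, 3]]

For real matrices with standard dot products, the defining identity <Ax, y> = <x, A^* y> gives (Ax)^T y = x^T (A^*) y, i.e. x^T A^T y = x^T (A^*) y. Since this holds for all x, y, we must have A^* = A^T. Therefore
A^* =
[[1, 0, -1],
 [-1, 1, 3]].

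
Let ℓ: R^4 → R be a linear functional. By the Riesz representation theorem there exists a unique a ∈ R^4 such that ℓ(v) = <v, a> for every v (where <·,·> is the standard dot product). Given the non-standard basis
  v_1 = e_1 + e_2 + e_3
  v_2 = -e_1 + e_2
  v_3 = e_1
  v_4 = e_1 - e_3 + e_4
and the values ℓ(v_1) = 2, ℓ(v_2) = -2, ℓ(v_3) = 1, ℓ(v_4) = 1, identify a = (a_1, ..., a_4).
a = (1, -1, 2, 2)

Write a = (a_1, ..., a_4) in the standard basis. For each basis vector v_i, ℓ(v_i) = <v_i, a> is a linear equation in the a_j's. Collect the n equations into a matrix system V a = ℓ, where row i of V is v_i (expressed in the standard basis). Since V is invertible (lower-triangular with 1s on the diagonal, up to permutation), solve by back-substitution:
  V =
[[1, 1, 1, 0],
 [-1, 1, 0, 0],
 [1, 0, 0, 0],
 [1, 0, -1, 1]]
  V a = (2, -2, 1, 1)
Solving gives a = (1, -1, 2, 2).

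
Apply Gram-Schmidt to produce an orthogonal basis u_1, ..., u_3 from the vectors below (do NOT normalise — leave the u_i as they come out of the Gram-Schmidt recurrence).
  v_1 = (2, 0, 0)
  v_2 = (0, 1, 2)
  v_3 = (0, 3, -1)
Orthogonal basis:
  u_1 = (2, 0, 0)
  u_2 = (0, 1, 2)
  u_3 = (0, 14/5, -7/5)

Apply the Gram-Schmidt recurrence
  u_1 = v_1
  u_i = v_i − Σ_{j<i} ((v_i · u_j) / (u_j · u_j)) · u_j.

Step by step this gives:
  u_1 = (2, 0, 0)
  u_2 = (0, 1, 2)
  u_3 = (0, 14/5, -7/5)

Orthogonality check:
  u_2 · u_1 = 0 (should be 0)
  u_3 · u_1 = 0 (should be 0)
  u_3 · u_2 = 0 (should be 0)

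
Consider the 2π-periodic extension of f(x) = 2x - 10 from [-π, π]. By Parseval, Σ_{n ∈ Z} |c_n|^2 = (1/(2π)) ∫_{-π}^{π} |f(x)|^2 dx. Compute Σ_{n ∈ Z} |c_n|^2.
Σ |c_n|^2 = 4π^2/3 + 100

Expand and integrate term by term over [-π, π]:
  ∫ (2x)^2 dx = 4·(2π^3/3); ∫ 2·2·(-10)·x dx = 0 (odd integrand); ∫ (-10)^2 dx = 100·2π.
So (1/(2π)) ∫_{-π}^{π} (2x - 10)^2 dx = 4π^2/3 + 100 = 4π^2/3 + 100.
Parseval ⇒ Σ |c_n|^2 = 4π^2/3 + 100.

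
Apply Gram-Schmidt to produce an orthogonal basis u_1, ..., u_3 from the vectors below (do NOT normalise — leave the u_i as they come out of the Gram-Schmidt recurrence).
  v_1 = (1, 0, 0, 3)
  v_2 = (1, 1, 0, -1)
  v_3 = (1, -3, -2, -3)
Orthogonal basis:
  u_1 = (1, 0, 0, 3)
  u_2 = (6/5, 1, 0, -2/5)
  u_3 = (27/13, -36/13, -2, -9/13)

Apply the Gram-Schmidt recurrence
  u_1 = v_1
  u_i = v_i − Σ_{j<i} ((v_i · u_j) / (u_j · u_j)) · u_j.

Step by step this gives:
  u_1 = (1, 0, 0, 3)
  u_2 = (6/5, 1, 0, -2/5)
  u_3 = (27/13, -36/13, -2, -9/13)

Orthogonality check:
  u_2 · u_1 = 0 (should be 0)
  u_3 · u_1 = 0 (should be 0)
  u_3 · u_2 = 0 (should be 0)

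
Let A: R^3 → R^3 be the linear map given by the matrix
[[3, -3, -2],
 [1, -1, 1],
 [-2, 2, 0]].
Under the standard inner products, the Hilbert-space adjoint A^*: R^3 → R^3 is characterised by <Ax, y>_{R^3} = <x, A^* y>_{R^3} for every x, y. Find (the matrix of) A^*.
A^* = A^T =
[[3, 1, -2],
 [-3, -1, 2],
 [-2, 1, 0]]

For real matrices with standard dot products, the defining identity <Ax, y> = <x, A^* y> gives (Ax)^T y = x^T (A^*) y, i.e. x^T A^T y = x^T (A^*) y. Since this holds for all x, y, we must have A^* = A^T. Therefore
A^* =
[[3, 1, -2],
 [-3, -1, 2],
 [-2, 1, 0]].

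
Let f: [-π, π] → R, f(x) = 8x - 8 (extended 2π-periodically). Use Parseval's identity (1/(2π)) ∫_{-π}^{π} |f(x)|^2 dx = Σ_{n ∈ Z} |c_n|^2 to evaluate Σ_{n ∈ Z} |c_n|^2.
Σ |c_n|^2 = 64π^2/3 + 64

Expand and integrate term by term over [-π, π]:
  ∫ (8x)^2 dx = 64·(2π^3/3); ∫ 2·8·(-8)·x dx = 0 (odd integrand); ∫ (-8)^2 dx = 64·2π.
So (1/(2π)) ∫_{-π}^{π} (8x - 8)^2 dx = 64π^2/3 + 64 = 64π^2/3 + 64.
Parseval ⇒ Σ |c_n|^2 = 64π^2/3 + 64.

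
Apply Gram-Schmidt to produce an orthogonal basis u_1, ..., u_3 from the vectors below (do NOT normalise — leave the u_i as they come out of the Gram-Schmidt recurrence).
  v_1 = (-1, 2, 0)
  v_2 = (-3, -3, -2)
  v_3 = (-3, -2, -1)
Orthogonal basis:
  u_1 = (-1, 2, 0)
  u_2 = (-18/5, -9/5, -2)
  u_3 = (-28/101, -14/101, 63/101)

Apply the Gram-Schmidt recurrence
  u_1 = v_1
  u_i = v_i − Σ_{j<i} ((v_i · u_j) / (u_j · u_j)) · u_j.

Step by step this gives:
  u_1 = (-1, 2, 0)
  u_2 = (-18/5, -9/5, -2)
  u_3 = (-28/101, -14/101, 63/101)

Orthogonality check:
  u_2 · u_1 = 0 (should be 0)
  u_3 · u_1 = 0 (should be 0)
  u_3 · u_2 = 0 (should be 0)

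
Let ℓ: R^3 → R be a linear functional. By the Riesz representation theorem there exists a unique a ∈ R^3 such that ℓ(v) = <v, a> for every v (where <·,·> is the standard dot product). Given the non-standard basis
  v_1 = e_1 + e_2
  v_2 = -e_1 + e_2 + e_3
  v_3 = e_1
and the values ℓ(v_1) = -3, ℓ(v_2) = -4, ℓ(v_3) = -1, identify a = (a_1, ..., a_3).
a = (-1, -2, -3)

Write a = (a_1, ..., a_3) in the standard basis. For each basis vector v_i, ℓ(v_i) = <v_i, a> is a linear equation in the a_j's. Collect the n equations into a matrix system V a = ℓ, where row i of V is v_i (expressed in the standard basis). Since V is invertible (lower-triangular with 1s on the diagonal, up to permutation), solve by back-substitution:
  V =
[[1, 1, 0],
 [-1, 1, 1],
 [1, 0, 0]]
  V a = (-3, -4, -1)
Solving gives a = (-1, -2, -3).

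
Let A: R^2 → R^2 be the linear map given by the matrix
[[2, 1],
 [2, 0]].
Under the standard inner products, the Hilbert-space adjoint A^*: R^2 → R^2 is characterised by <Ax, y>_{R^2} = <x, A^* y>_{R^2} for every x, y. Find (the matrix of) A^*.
A^* = A^T =
[[2, 2],
 [1, 0]]

For real matrices with standard dot products, the defining identity <Ax, y> = <x, A^* y> gives (Ax)^T y = x^T (A^*) y, i.e. x^T A^T y = x^T (A^*) y. Since this holds for all x, y, we must have A^* = A^T. Therefore
A^* =
[[2, 2],
 [1, 0]].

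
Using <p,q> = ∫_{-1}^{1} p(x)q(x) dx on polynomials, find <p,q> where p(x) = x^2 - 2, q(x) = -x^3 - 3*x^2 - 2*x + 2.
<p,q> = -58/15

Expand the product: p(x)·q(x) = -x^5 - 3*x^4 + 8*x^2 + 4*x - 4.
∫_{-1}^{1} of each monomial x^k gives [2/(k+1) if k even, 0 if k odd]. Integrating term-by-term (or equivalently evaluating the antiderivative F(x) = -x^6/6 - 3*x^5/5 + 8*x^3/3 + 2*x^2 - 4*x at the endpoints):
  F(1) − F(−1) = -1/10 − (113/30) = -58/15.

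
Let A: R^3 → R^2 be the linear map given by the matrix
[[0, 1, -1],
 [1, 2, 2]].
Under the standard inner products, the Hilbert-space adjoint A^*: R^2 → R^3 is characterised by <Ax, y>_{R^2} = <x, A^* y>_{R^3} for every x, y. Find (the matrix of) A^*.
A^* = A^T =
[[0, 1],
 [1, 2],
 [-1, 2]]

For real matrices with standard dot products, the defining identity <Ax, y> = <x, A^* y> gives (Ax)^T y = x^T (A^*) y, i.e. x^T A^T y = x^T (A^*) y. Since this holds for all x, y, we must have A^* = A^T. Therefore
A^* =
[[0, 1],
 [1, 2],
 [-1, 2]].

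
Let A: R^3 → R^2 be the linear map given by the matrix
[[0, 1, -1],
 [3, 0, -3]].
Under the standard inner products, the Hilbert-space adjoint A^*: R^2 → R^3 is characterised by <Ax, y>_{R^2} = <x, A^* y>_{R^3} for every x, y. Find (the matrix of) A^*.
A^* = A^T =
[[0, 3],
 [1, 0],
 [-1, -3]]

For real matrices with standard dot products, the defining identity <Ax, y> = <x, A^* y> gives (Ax)^T y = x^T (A^*) y, i.e. x^T A^T y = x^T (A^*) y. Since this holds for all x, y, we must have A^* = A^T. Therefore
A^* =
[[0, 3],
 [1, 0],
 [-1, -3]].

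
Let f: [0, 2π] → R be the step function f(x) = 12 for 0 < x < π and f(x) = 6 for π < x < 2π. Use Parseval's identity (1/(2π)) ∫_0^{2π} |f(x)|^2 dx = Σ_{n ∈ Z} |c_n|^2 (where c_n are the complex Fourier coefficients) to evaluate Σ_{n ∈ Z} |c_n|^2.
Σ |c_n|^2 = 90

Parseval equates the L^2 energy of f (normalised by 1/(2π)) with the ℓ^2 sum of its Fourier coefficients: (1/(2π)) ∫_0^{2π} |f|^2 = Σ |c_n|^2.
Compute the left side: (1/(2π)) [∫_0^π 12^2 dx + ∫_π^{2π} 6^2 dx] = (1/(2π)) · (144π + 36π) = (144 + 36)/2 = 90.
So Σ_{n ∈ Z} |c_n|^2 = 90.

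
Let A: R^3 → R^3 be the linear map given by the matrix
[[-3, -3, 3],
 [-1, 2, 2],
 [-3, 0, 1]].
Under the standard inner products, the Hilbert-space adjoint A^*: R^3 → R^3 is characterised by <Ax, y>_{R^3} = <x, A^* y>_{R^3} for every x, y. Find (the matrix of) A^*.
A^* = A^T =
[[-3, -1, -3],
 [-3, 2, 0],
 [3, 2, 1]]

For real matrices with standard dot products, the defining identity <Ax, y> = <x, A^* y> gives (Ax)^T y = x^T (A^*) y, i.e. x^T A^T y = x^T (A^*) y. Since this holds for all x, y, we must have A^* = A^T. Therefore
A^* =
[[-3, -1, -3],
 [-3, 2, 0],
 [3, 2, 1]].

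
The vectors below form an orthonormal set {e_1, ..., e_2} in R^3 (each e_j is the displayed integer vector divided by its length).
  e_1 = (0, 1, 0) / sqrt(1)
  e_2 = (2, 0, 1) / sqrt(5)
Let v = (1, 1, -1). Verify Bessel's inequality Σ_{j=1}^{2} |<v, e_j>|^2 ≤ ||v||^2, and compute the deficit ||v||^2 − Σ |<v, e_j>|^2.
Σ |<v, e_j>|^2 = 6/5; ||v||^2 = 3; deficit = 9/5

Write each e_j = u_j / sqrt(<u_j, u_j>) where u_j is the displayed integer vector. Then <v, e_j> = <v, u_j> / sqrt(<u_j, u_j>), so |<v, e_j>|^2 = <v, u_j>^2 / <u_j, u_j>.
Coefficients: <v, e_1> = 1/sqrt(1), <v, e_2> = 1/sqrt(5).
Square and sum: Σ |<v, e_j>|^2 = 6/5.
Compute ||v||^2 = v·v = 3.
Deficit = 3 − 6/5 = 9/5 ≥ 0, confirming Bessel's inequality. (The deficit equals ||v − Σ <v,e_j> e_j||^2, the squared distance from v to span{e_j}.)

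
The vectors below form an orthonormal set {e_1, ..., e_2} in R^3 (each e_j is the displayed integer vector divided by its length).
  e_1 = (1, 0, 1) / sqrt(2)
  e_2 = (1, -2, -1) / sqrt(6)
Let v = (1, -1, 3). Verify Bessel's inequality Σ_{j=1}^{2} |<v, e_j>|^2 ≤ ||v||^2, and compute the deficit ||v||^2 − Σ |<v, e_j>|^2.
Σ |<v, e_j>|^2 = 8; ||v||^2 = 11; deficit = 3

Write each e_j = u_j / sqrt(<u_j, u_j>) where u_j is the displayed integer vector. Then <v, e_j> = <v, u_j> / sqrt(<u_j, u_j>), so |<v, e_j>|^2 = <v, u_j>^2 / <u_j, u_j>.
Coefficients: <v, e_1> = 4/sqrt(2), <v, e_2> = 0/sqrt(6).
Square and sum: Σ |<v, e_j>|^2 = 8.
Compute ||v||^2 = v·v = 11.
Deficit = 11 − 8 = 3 ≥ 0, confirming Bessel's inequality. (The deficit equals ||v − Σ <v,e_j> e_j||^2, the squared distance from v to span{e_j}.)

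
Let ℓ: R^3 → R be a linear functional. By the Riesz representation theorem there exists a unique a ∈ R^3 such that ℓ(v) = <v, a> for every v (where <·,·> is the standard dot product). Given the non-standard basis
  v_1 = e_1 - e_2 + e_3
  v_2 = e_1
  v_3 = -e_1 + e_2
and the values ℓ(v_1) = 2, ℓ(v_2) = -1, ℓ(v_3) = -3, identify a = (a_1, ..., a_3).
a = (-1, -4, -1)

Write a = (a_1, ..., a_3) in the standard basis. For each basis vector v_i, ℓ(v_i) = <v_i, a> is a linear equation in the a_j's. Collect the n equations into a matrix system V a = ℓ, where row i of V is v_i (expressed in the standard basis). Since V is invertible (lower-triangular with 1s on the diagonal, up to permutation), solve by back-substitution:
  V =
[[1, -1, 1],
 [1, 0, 0],
 [-1, 1, 0]]
  V a = (2, -1, -3)
Solving gives a = (-1, -4, -1).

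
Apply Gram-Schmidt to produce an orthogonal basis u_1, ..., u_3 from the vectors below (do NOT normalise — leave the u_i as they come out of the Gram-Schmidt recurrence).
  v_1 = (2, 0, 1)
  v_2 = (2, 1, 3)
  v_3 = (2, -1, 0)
Orthogonal basis:
  u_1 = (2, 0, 1)
  u_2 = (-4/5, 1, 8/5)
  u_3 = (-2/21, -8/21, 4/21)

Apply the Gram-Schmidt recurrence
  u_1 = v_1
  u_i = v_i − Σ_{j<i} ((v_i · u_j) / (u_j · u_j)) · u_j.

Step by step this gives:
  u_1 = (2, 0, 1)
  u_2 = (-4/5, 1, 8/5)
  u_3 = (-2/21, -8/21, 4/21)

Orthogonality check:
  u_2 · u_1 = 0 (should be 0)
  u_3 · u_1 = 0 (should be 0)
  u_3 · u_2 = 0 (should be 0)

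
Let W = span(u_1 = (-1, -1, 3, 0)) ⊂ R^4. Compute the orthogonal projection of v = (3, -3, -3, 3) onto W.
proj_W(v) = (9/11, 9/11, -27/11, 0)

Set up U = [u_1 | ... | u_1] ∈ R^(4×1). The projector onto W = col(U) is P = U (U^T U)^(-1) U^T.
Compute U^T U =
  [11],
and U^T v = (-9).
Solve U^T U · c = U^T v for the coefficients: c = (-9/11). The projection is proj_W(v) = U c.
Check: (v - proj_W(v)) · u_1 = 0  (should be 0).
Result: proj_W(v) = (9/11, 9/11, -27/11, 0).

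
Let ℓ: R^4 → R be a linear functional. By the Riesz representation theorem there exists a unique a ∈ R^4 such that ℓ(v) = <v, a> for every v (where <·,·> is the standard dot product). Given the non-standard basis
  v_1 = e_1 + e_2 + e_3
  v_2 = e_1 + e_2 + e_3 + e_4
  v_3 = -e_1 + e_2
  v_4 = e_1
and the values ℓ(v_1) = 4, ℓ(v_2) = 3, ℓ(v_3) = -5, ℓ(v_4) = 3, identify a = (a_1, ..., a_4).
a = (3, -2, 3, -1)

Write a = (a_1, ..., a_4) in the standard basis. For each basis vector v_i, ℓ(v_i) = <v_i, a> is a linear equation in the a_j's. Collect the n equations into a matrix system V a = ℓ, where row i of V is v_i (expressed in the standard basis). Since V is invertible (lower-triangular with 1s on the diagonal, up to permutation), solve by back-substitution:
  V =
[[1, 1, 1, 0],
 [1, 1, 1, 1],
 [-1, 1, 0, 0],
 [1, 0, 0, 0]]
  V a = (4, 3, -5, 3)
Solving gives a = (3, -2, 3, -1).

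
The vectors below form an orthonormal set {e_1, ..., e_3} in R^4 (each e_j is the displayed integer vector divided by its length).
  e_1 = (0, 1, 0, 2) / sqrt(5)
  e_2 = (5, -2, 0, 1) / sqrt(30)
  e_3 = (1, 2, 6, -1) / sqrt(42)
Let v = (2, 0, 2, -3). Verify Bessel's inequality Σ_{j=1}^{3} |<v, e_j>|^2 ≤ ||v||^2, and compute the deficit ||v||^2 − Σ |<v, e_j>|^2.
Σ |<v, e_j>|^2 = 110/7; ||v||^2 = 17; deficit = 9/7

Write each e_j = u_j / sqrt(<u_j, u_j>) where u_j is the displayed integer vector. Then <v, e_j> = <v, u_j> / sqrt(<u_j, u_j>), so |<v, e_j>|^2 = <v, u_j>^2 / <u_j, u_j>.
Coefficients: <v, e_1> = -6/sqrt(5), <v, e_2> = 7/sqrt(30), <v, e_3> = 17/sqrt(42).
Square and sum: Σ |<v, e_j>|^2 = 110/7.
Compute ||v||^2 = v·v = 17.
Deficit = 17 − 110/7 = 9/7 ≥ 0, confirming Bessel's inequality. (The deficit equals ||v − Σ <v,e_j> e_j||^2, the squared distance from v to span{e_j}.)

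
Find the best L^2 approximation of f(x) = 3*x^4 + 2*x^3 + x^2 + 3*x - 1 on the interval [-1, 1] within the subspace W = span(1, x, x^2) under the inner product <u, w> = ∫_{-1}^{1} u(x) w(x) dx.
g(x) = 25*x^2/7 + 21*x/5 - 44/35

The best approximation g ∈ W is the orthogonal projection of f onto W. Writing g = a_0 + a_1 x + a_2 x^2, the coefficients solve the normal equations G · a = b where
  G_{ij} = <φ_i, φ_j> and b_i = <f, φ_i>, with φ_0 = 1, φ_1 = x, φ_2 = x^2.
G =
  [2, 0, 2/3]
  [0, 2/3, 0]
  [2/3, 0, 2/5],
b = (-2/15, 14/5, 62/105).
Solving gives a_0 = -44/35, a_1 = 21/5, a_2 = 25/7, so
  g(x) = 25*x^2/7 + 21*x/5 - 44/35.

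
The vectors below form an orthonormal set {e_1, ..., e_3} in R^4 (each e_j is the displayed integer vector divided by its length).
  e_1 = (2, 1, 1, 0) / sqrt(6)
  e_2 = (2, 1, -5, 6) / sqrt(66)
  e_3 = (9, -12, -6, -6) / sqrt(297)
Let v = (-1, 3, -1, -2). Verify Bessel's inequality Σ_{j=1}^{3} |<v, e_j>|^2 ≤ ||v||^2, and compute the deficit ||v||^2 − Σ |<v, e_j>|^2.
Σ |<v, e_j>|^2 = 3; ||v||^2 = 15; deficit = 12

Write each e_j = u_j / sqrt(<u_j, u_j>) where u_j is the displayed integer vector. Then <v, e_j> = <v, u_j> / sqrt(<u_j, u_j>), so |<v, e_j>|^2 = <v, u_j>^2 / <u_j, u_j>.
Coefficients: <v, e_1> = 0/sqrt(6), <v, e_2> = -6/sqrt(66), <v, e_3> = -27/sqrt(297).
Square and sum: Σ |<v, e_j>|^2 = 3.
Compute ||v||^2 = v·v = 15.
Deficit = 15 − 3 = 12 ≥ 0, confirming Bessel's inequality. (The deficit equals ||v − Σ <v,e_j> e_j||^2, the squared distance from v to span{e_j}.)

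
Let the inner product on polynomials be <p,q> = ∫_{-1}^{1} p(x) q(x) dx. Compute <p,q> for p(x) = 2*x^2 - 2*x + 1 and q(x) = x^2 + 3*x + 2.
<p,q> = 62/15

Expand the product: p(x)·q(x) = 2*x^4 + 4*x^3 - x^2 - x + 2.
∫_{-1}^{1} of each monomial x^k gives [2/(k+1) if k even, 0 if k odd]. Integrating term-by-term (or equivalently evaluating the antiderivative F(x) = 2*x^5/5 + x^4 - x^3/3 - x^2/2 + 2*x at the endpoints):
  F(1) − F(−1) = 77/30 − (-47/30) = 62/15.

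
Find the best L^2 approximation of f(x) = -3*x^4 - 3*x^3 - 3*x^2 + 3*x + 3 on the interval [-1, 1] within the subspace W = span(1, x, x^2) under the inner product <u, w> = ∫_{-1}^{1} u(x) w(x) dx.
g(x) = -39*x^2/7 + 6*x/5 + 114/35

The best approximation g ∈ W is the orthogonal projection of f onto W. Writing g = a_0 + a_1 x + a_2 x^2, the coefficients solve the normal equations G · a = b where
  G_{ij} = <φ_i, φ_j> and b_i = <f, φ_i>, with φ_0 = 1, φ_1 = x, φ_2 = x^2.
G =
  [2, 0, 2/3]
  [0, 2/3, 0]
  [2/3, 0, 2/5],
b = (14/5, 4/5, -2/35).
Solving gives a_0 = 114/35, a_1 = 6/5, a_2 = -39/7, so
  g(x) = -39*x^2/7 + 6*x/5 + 114/35.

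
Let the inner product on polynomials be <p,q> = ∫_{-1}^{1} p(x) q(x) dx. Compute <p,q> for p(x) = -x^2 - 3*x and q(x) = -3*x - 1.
<p,q> = 20/3

Expand the product: p(x)·q(x) = 3*x^3 + 10*x^2 + 3*x.
∫_{-1}^{1} of each monomial x^k gives [2/(k+1) if k even, 0 if k odd]. Integrating term-by-term (or equivalently evaluating the antiderivative F(x) = 3*x^4/4 + 10*x^3/3 + 3*x^2/2 at the endpoints):
  F(1) − F(−1) = 67/12 − (-13/12) = 20/3.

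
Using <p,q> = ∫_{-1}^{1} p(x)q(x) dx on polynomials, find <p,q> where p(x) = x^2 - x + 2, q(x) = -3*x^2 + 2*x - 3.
<p,q> = -308/15

Expand the product: p(x)·q(x) = -3*x^4 + 5*x^3 - 11*x^2 + 7*x - 6.
∫_{-1}^{1} of each monomial x^k gives [2/(k+1) if k even, 0 if k odd]. Integrating term-by-term (or equivalently evaluating the antiderivative F(x) = -3*x^5/5 + 5*x^4/4 - 11*x^3/3 + 7*x^2/2 - 6*x at the endpoints):
  F(1) − F(−1) = -331/60 − (901/60) = -308/15.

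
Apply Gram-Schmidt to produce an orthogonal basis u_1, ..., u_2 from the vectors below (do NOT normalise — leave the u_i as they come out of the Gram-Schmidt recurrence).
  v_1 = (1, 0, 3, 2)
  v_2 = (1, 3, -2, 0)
Orthogonal basis:
  u_1 = (1, 0, 3, 2)
  u_2 = (19/14, 3, -13/14, 5/7)

Apply the Gram-Schmidt recurrence
  u_1 = v_1
  u_i = v_i − Σ_{j<i} ((v_i · u_j) / (u_j · u_j)) · u_j.

Step by step this gives:
  u_1 = (1, 0, 3, 2)
  u_2 = (19/14, 3, -13/14, 5/7)

Orthogonality check:
  u_2 · u_1 = 0 (should be 0)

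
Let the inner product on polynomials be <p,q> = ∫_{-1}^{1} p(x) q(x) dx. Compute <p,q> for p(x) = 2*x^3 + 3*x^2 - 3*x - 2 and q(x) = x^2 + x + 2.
<p,q> = -16/3

Expand the product: p(x)·q(x) = 2*x^5 + 5*x^4 + 4*x^3 + x^2 - 8*x - 4.
∫_{-1}^{1} of each monomial x^k gives [2/(k+1) if k even, 0 if k odd]. Integrating term-by-term (or equivalently evaluating the antiderivative F(x) = x^6/3 + x^5 + x^4 + x^3/3 - 4*x^2 - 4*x at the endpoints):
  F(1) − F(−1) = -16/3 − (0) = -16/3.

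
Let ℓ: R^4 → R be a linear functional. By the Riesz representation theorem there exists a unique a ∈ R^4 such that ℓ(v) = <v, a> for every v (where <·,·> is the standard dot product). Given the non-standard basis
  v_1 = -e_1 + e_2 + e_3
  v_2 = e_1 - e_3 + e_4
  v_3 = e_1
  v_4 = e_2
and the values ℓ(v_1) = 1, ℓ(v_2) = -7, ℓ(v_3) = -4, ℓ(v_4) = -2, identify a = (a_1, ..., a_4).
a = (-4, -2, -1, -4)

Write a = (a_1, ..., a_4) in the standard basis. For each basis vector v_i, ℓ(v_i) = <v_i, a> is a linear equation in the a_j's. Collect the n equations into a matrix system V a = ℓ, where row i of V is v_i (expressed in the standard basis). Since V is invertible (lower-triangular with 1s on the diagonal, up to permutation), solve by back-substitution:
  V =
[[-1, 1, 1, 0],
 [1, 0, -1, 1],
 [1, 0, 0, 0],
 [0, 1, 0, 0]]
  V a = (1, -7, -4, -2)
Solving gives a = (-4, -2, -1, -4).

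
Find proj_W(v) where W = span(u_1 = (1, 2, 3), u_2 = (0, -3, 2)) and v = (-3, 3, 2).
proj_W(v) = (9/14, 222/91, 211/182)

Set up U = [u_1 | ... | u_2] ∈ R^(3×2). The projector onto W = col(U) is P = U (U^T U)^(-1) U^T.
Compute U^T U =
  [14, 0]
  [0, 13],
and U^T v = (9, -5).
Solve U^T U · c = U^T v for the coefficients: c = (9/14, -5/13). The projection is proj_W(v) = U c.
Check: (v - proj_W(v)) · u_1 = 0  (should be 0).
Check: (v - proj_W(v)) · u_2 = 0  (should be 0).
Result: proj_W(v) = (9/14, 222/91, 211/182).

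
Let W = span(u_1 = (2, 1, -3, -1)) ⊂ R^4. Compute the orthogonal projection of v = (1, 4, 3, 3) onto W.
proj_W(v) = (-4/5, -2/5, 6/5, 2/5)

Set up U = [u_1 | ... | u_1] ∈ R^(4×1). The projector onto W = col(U) is P = U (U^T U)^(-1) U^T.
Compute U^T U =
  [15],
and U^T v = (-6).
Solve U^T U · c = U^T v for the coefficients: c = (-2/5). The projection is proj_W(v) = U c.
Check: (v - proj_W(v)) · u_1 = 0  (should be 0).
Result: proj_W(v) = (-4/5, -2/5, 6/5, 2/5).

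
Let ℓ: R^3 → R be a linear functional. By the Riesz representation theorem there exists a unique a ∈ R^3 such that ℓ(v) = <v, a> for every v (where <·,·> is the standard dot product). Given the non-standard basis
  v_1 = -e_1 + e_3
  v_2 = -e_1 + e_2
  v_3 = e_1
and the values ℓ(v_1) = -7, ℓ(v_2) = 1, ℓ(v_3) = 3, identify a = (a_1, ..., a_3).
a = (3, 4, -4)

Write a = (a_1, ..., a_3) in the standard basis. For each basis vector v_i, ℓ(v_i) = <v_i, a> is a linear equation in the a_j's. Collect the n equations into a matrix system V a = ℓ, where row i of V is v_i (expressed in the standard basis). Since V is invertible (lower-triangular with 1s on the diagonal, up to permutation), solve by back-substitution:
  V =
[[-1, 0, 1],
 [-1, 1, 0],
 [1, 0, 0]]
  V a = (-7, 1, 3)
Solving gives a = (3, 4, -4).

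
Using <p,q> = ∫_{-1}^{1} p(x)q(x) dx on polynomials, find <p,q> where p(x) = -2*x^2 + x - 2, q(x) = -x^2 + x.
<p,q> = 14/5

Expand the product: p(x)·q(x) = 2*x^4 - 3*x^3 + 3*x^2 - 2*x.
∫_{-1}^{1} of each monomial x^k gives [2/(k+1) if k even, 0 if k odd]. Integrating term-by-term (or equivalently evaluating the antiderivative F(x) = 2*x^5/5 - 3*x^4/4 + x^3 - x^2 at the endpoints):
  F(1) − F(−1) = -7/20 − (-63/20) = 14/5.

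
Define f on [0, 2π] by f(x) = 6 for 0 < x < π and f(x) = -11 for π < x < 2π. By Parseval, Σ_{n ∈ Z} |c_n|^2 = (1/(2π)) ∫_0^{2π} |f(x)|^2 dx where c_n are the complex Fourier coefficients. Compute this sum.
Σ |c_n|^2 = 157/2

Parseval equates the L^2 energy of f (normalised by 1/(2π)) with the ℓ^2 sum of its Fourier coefficients: (1/(2π)) ∫_0^{2π} |f|^2 = Σ |c_n|^2.
Compute the left side: (1/(2π)) [∫_0^π 6^2 dx + ∫_π^{2π} (-11)^2 dx] = (1/(2π)) · (36π + 121π) = (36 + 121)/2 = 157/2.
So Σ_{n ∈ Z} |c_n|^2 = 157/2.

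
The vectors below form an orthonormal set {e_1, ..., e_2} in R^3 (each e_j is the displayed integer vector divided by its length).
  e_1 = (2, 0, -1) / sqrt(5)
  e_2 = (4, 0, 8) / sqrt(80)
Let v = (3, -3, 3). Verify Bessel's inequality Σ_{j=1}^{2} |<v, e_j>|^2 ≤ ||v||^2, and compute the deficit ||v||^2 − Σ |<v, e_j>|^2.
Σ |<v, e_j>|^2 = 18; ||v||^2 = 27; deficit = 9

Write each e_j = u_j / sqrt(<u_j, u_j>) where u_j is the displayed integer vector. Then <v, e_j> = <v, u_j> / sqrt(<u_j, u_j>), so |<v, e_j>|^2 = <v, u_j>^2 / <u_j, u_j>.
Coefficients: <v, e_1> = 3/sqrt(5), <v, e_2> = 36/sqrt(80).
Square and sum: Σ |<v, e_j>|^2 = 18.
Compute ||v||^2 = v·v = 27.
Deficit = 27 − 18 = 9 ≥ 0, confirming Bessel's inequality. (The deficit equals ||v − Σ <v,e_j> e_j||^2, the squared distance from v to span{e_j}.)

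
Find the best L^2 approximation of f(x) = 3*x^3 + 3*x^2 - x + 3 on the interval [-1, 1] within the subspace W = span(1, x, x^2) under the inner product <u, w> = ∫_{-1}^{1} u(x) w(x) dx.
g(x) = 3*x^2 + 4*x/5 + 3

The best approximation g ∈ W is the orthogonal projection of f onto W. Writing g = a_0 + a_1 x + a_2 x^2, the coefficients solve the normal equations G · a = b where
  G_{ij} = <φ_i, φ_j> and b_i = <f, φ_i>, with φ_0 = 1, φ_1 = x, φ_2 = x^2.
G =
  [2, 0, 2/3]
  [0, 2/3, 0]
  [2/3, 0, 2/5],
b = (8, 8/15, 16/5).
Solving gives a_0 = 3, a_1 = 4/5, a_2 = 3, so
  g(x) = 3*x^2 + 4*x/5 + 3.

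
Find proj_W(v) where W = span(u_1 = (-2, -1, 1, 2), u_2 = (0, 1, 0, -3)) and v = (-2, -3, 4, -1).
proj_W(v) = (-60/17, -9/17, 30/17, -3/17)

Set up U = [u_1 | ... | u_2] ∈ R^(4×2). The projector onto W = col(U) is P = U (U^T U)^(-1) U^T.
Compute U^T U =
  [10, -7]
  [-7, 10],
and U^T v = (9, 0).
Solve U^T U · c = U^T v for the coefficients: c = (30/17, 21/17). The projection is proj_W(v) = U c.
Check: (v - proj_W(v)) · u_1 = 0  (should be 0).
Check: (v - proj_W(v)) · u_2 = 0  (should be 0).
Result: proj_W(v) = (-60/17, -9/17, 30/17, -3/17).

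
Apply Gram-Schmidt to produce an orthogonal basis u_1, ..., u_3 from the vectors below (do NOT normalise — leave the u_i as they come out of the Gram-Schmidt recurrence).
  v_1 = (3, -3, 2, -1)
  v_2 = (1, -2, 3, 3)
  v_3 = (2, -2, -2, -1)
Orthogonal basis:
  u_1 = (3, -3, 2, -1)
  u_2 = (-13/23, -10/23, 45/23, 81/23)
  u_3 = (218/385, -79/77, -145/77, 389/385)

Apply the Gram-Schmidt recurrence
  u_1 = v_1
  u_i = v_i − Σ_{j<i} ((v_i · u_j) / (u_j · u_j)) · u_j.

Step by step this gives:
  u_1 = (3, -3, 2, -1)
  u_2 = (-13/23, -10/23, 45/23, 81/23)
  u_3 = (218/385, -79/77, -145/77, 389/385)

Orthogonality check:
  u_2 · u_1 = 0 (should be 0)
  u_3 · u_1 = 0 (should be 0)
  u_3 · u_2 = 0 (should be 0)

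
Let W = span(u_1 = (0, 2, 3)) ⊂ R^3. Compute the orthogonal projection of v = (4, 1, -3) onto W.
proj_W(v) = (0, -14/13, -21/13)

Set up U = [u_1 | ... | u_1] ∈ R^(3×1). The projector onto W = col(U) is P = U (U^T U)^(-1) U^T.
Compute U^T U =
  [13],
and U^T v = (-7).
Solve U^T U · c = U^T v for the coefficients: c = (-7/13). The projection is proj_W(v) = U c.
Check: (v - proj_W(v)) · u_1 = 0  (should be 0).
Result: proj_W(v) = (0, -14/13, -21/13).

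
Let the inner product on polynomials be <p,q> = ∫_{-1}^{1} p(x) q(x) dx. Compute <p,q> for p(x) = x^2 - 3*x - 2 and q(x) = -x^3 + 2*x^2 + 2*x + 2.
<p,q> = -34/3

Expand the product: p(x)·q(x) = -x^5 + 5*x^4 - 2*x^3 - 8*x^2 - 10*x - 4.
∫_{-1}^{1} of each monomial x^k gives [2/(k+1) if k even, 0 if k odd]. Integrating term-by-term (or equivalently evaluating the antiderivative F(x) = -x^6/6 + x^5 - x^4/2 - 8*x^3/3 - 5*x^2 - 4*x at the endpoints):
  F(1) − F(−1) = -34/3 − (0) = -34/3.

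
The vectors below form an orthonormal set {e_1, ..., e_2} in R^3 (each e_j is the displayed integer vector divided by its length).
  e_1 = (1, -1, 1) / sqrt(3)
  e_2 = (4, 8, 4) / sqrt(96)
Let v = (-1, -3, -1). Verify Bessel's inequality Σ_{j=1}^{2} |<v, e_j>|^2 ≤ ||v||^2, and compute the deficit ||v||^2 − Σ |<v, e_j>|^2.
Σ |<v, e_j>|^2 = 11; ||v||^2 = 11; deficit = 0

Write each e_j = u_j / sqrt(<u_j, u_j>) where u_j is the displayed integer vector. Then <v, e_j> = <v, u_j> / sqrt(<u_j, u_j>), so |<v, e_j>|^2 = <v, u_j>^2 / <u_j, u_j>.
Coefficients: <v, e_1> = 1/sqrt(3), <v, e_2> = -32/sqrt(96).
Square and sum: Σ |<v, e_j>|^2 = 11.
Compute ||v||^2 = v·v = 11.
Deficit = 11 − 11 = 0 ≥ 0, confirming Bessel's inequality. (The deficit equals ||v − Σ <v,e_j> e_j||^2, the squared distance from v to span{e_j}.)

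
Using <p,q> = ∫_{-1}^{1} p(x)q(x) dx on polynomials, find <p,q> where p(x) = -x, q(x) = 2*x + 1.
<p,q> = -4/3

Expand the product: p(x)·q(x) = -2*x^2 - x.
∫_{-1}^{1} of each monomial x^k gives [2/(k+1) if k even, 0 if k odd]. Integrating term-by-term (or equivalently evaluating the antiderivative F(x) = -2*x^3/3 - x^2/2 at the endpoints):
  F(1) − F(−1) = -7/6 − (1/6) = -4/3.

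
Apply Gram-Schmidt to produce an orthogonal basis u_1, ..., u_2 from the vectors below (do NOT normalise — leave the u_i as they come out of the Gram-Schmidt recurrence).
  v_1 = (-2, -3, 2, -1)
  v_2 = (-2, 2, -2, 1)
Orthogonal basis:
  u_1 = (-2, -3, 2, -1)
  u_2 = (-25/9, 5/6, -11/9, 11/18)

Apply the Gram-Schmidt recurrence
  u_1 = v_1
  u_i = v_i − Σ_{j<i} ((v_i · u_j) / (u_j · u_j)) · u_j.

Step by step this gives:
  u_1 = (-2, -3, 2, -1)
  u_2 = (-25/9, 5/6, -11/9, 11/18)

Orthogonality check:
  u_2 · u_1 = 0 (should be 0)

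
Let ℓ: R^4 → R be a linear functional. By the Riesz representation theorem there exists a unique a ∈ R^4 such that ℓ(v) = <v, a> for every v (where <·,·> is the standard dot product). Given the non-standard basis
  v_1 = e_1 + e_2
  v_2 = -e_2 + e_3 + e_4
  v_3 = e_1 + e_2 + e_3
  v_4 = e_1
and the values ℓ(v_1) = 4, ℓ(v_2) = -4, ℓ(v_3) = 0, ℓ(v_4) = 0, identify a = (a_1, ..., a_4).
a = (0, 4, -4, 4)

Write a = (a_1, ..., a_4) in the standard basis. For each basis vector v_i, ℓ(v_i) = <v_i, a> is a linear equation in the a_j's. Collect the n equations into a matrix system V a = ℓ, where row i of V is v_i (expressed in the standard basis). Since V is invertible (lower-triangular with 1s on the diagonal, up to permutation), solve by back-substitution:
  V =
[[1, 1, 0, 0],
 [0, -1, 1, 1],
 [1, 1, 1, 0],
 [1, 0, 0, 0]]
  V a = (4, -4, 0, 0)
Solving gives a = (0, 4, -4, 4).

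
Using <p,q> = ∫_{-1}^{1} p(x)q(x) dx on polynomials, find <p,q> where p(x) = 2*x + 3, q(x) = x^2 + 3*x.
<p,q> = 6

Expand the product: p(x)·q(x) = 2*x^3 + 9*x^2 + 9*x.
∫_{-1}^{1} of each monomial x^k gives [2/(k+1) if k even, 0 if k odd]. Integrating term-by-term (or equivalently evaluating the antiderivative F(x) = x^4/2 + 3*x^3 + 9*x^2/2 at the endpoints):
  F(1) − F(−1) = 8 − (2) = 6.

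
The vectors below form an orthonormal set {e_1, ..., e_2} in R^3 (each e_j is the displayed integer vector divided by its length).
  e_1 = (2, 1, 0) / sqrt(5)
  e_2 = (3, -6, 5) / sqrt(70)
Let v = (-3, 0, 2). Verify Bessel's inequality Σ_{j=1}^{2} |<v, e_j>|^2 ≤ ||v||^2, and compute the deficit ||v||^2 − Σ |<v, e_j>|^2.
Σ |<v, e_j>|^2 = 101/14; ||v||^2 = 13; deficit = 81/14

Write each e_j = u_j / sqrt(<u_j, u_j>) where u_j is the displayed integer vector. Then <v, e_j> = <v, u_j> / sqrt(<u_j, u_j>), so |<v, e_j>|^2 = <v, u_j>^2 / <u_j, u_j>.
Coefficients: <v, e_1> = -6/sqrt(5), <v, e_2> = 1/sqrt(70).
Square and sum: Σ |<v, e_j>|^2 = 101/14.
Compute ||v||^2 = v·v = 13.
Deficit = 13 − 101/14 = 81/14 ≥ 0, confirming Bessel's inequality. (The deficit equals ||v − Σ <v,e_j> e_j||^2, the squared distance from v to span{e_j}.)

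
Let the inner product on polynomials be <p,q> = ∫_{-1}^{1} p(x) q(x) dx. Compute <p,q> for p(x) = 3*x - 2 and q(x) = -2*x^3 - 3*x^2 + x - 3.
<p,q> = 78/5

Expand the product: p(x)·q(x) = -6*x^4 - 5*x^3 + 9*x^2 - 11*x + 6.
∫_{-1}^{1} of each monomial x^k gives [2/(k+1) if k even, 0 if k odd]. Integrating term-by-term (or equivalently evaluating the antiderivative F(x) = -6*x^5/5 - 5*x^4/4 + 3*x^3 - 11*x^2/2 + 6*x at the endpoints):
  F(1) − F(−1) = 21/20 − (-291/20) = 78/5.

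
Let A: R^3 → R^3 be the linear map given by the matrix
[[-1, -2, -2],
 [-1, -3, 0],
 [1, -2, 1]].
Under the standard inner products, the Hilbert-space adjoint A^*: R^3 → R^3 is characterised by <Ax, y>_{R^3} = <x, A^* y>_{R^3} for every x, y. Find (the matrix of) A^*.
A^* = A^T =
[[-1, -1, 1],
 [-2, -3, -2],
 [-2, 0, 1]]

For real matrices with standard dot products, the defining identity <Ax, y> = <x, A^* y> gives (Ax)^T y = x^T (A^*) y, i.e. x^T A^T y = x^T (A^*) y. Since this holds for all x, y, we must have A^* = A^T. Therefore
A^* =
[[-1, -1, 1],
 [-2, -3, -2],
 [-2, 0, 1]].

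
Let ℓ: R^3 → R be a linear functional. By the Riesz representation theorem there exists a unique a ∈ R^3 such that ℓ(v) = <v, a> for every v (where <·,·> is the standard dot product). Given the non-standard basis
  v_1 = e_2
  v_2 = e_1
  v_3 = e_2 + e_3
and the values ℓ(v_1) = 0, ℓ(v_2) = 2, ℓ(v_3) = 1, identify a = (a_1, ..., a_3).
a = (2, 0, 1)

Write a = (a_1, ..., a_3) in the standard basis. For each basis vector v_i, ℓ(v_i) = <v_i, a> is a linear equation in the a_j's. Collect the n equations into a matrix system V a = ℓ, where row i of V is v_i (expressed in the standard basis). Since V is invertible (lower-triangular with 1s on the diagonal, up to permutation), solve by back-substitution:
  V =
[[0, 1, 0],
 [1, 0, 0],
 [0, 1, 1]]
  V a = (0, 2, 1)
Solving gives a = (2, 0, 1).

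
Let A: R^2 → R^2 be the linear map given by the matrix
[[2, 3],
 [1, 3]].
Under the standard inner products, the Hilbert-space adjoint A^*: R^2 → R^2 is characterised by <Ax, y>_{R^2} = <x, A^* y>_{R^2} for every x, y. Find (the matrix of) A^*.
A^* = A^T =
[[2, 1],
 [3, 3]]

For real matrices with standard dot products, the defining identity <Ax, y> = <x, A^* y> gives (Ax)^T y = x^T (A^*) y, i.e. x^T A^T y = x^T (A^*) y. Since this holds for all x, y, we must have A^* = A^T. Therefore
A^* =
[[2, 1],
 [3, 3]].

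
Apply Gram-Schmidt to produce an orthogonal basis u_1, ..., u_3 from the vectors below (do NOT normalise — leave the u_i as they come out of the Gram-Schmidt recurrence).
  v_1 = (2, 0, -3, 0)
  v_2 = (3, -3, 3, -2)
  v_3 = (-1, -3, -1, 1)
Orthogonal basis:
  u_1 = (2, 0, -3, 0)
  u_2 = (45/13, -3, 30/13, -2)
  u_3 = (-255/197, -567/197, -170/197, 213/197)

Apply the Gram-Schmidt recurrence
  u_1 = v_1
  u_i = v_i − Σ_{j<i} ((v_i · u_j) / (u_j · u_j)) · u_j.

Step by step this gives:
  u_1 = (2, 0, -3, 0)
  u_2 = (45/13, -3, 30/13, -2)
  u_3 = (-255/197, -567/197, -170/197, 213/197)

Orthogonality check:
  u_2 · u_1 = 0 (should be 0)
  u_3 · u_1 = 0 (should be 0)
  u_3 · u_2 = 0 (should be 0)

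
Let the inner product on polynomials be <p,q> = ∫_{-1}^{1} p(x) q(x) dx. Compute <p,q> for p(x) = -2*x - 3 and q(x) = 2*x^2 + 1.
<p,q> = -10

Expand the product: p(x)·q(x) = -4*x^3 - 6*x^2 - 2*x - 3.
∫_{-1}^{1} of each monomial x^k gives [2/(k+1) if k even, 0 if k odd]. Integrating term-by-term (or equivalently evaluating the antiderivative F(x) = -x^4 - 2*x^3 - x^2 - 3*x at the endpoints):
  F(1) − F(−1) = -7 − (3) = -10.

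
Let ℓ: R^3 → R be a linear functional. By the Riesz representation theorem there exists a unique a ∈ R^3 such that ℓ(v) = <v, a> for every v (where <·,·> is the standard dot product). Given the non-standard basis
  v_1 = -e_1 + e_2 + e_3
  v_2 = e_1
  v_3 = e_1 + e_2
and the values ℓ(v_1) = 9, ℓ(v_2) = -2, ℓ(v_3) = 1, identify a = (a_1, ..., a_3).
a = (-2, 3, 4)

Write a = (a_1, ..., a_3) in the standard basis. For each basis vector v_i, ℓ(v_i) = <v_i, a> is a linear equation in the a_j's. Collect the n equations into a matrix system V a = ℓ, where row i of V is v_i (expressed in the standard basis). Since V is invertible (lower-triangular with 1s on the diagonal, up to permutation), solve by back-substitution:
  V =
[[-1, 1, 1],
 [1, 0, 0],
 [1, 1, 0]]
  V a = (9, -2, 1)
Solving gives a = (-2, 3, 4).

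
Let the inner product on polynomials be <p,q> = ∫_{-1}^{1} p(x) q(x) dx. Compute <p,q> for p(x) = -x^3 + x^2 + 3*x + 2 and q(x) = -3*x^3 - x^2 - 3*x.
<p,q> = -974/105

Expand the product: p(x)·q(x) = 3*x^6 - 2*x^5 - 7*x^4 - 12*x^3 - 11*x^2 - 6*x.
∫_{-1}^{1} of each monomial x^k gives [2/(k+1) if k even, 0 if k odd]. Integrating term-by-term (or equivalently evaluating the antiderivative F(x) = 3*x^7/7 - x^6/3 - 7*x^5/5 - 3*x^4 - 11*x^3/3 - 3*x^2 at the endpoints):
  F(1) − F(−1) = -384/35 − (-178/105) = -974/105.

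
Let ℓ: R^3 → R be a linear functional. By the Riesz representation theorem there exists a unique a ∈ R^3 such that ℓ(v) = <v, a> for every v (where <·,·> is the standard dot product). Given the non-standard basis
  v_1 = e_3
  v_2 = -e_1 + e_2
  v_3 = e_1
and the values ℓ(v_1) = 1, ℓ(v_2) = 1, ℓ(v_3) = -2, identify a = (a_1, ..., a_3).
a = (-2, -1, 1)

Write a = (a_1, ..., a_3) in the standard basis. For each basis vector v_i, ℓ(v_i) = <v_i, a> is a linear equation in the a_j's. Collect the n equations into a matrix system V a = ℓ, where row i of V is v_i (expressed in the standard basis). Since V is invertible (lower-triangular with 1s on the diagonal, up to permutation), solve by back-substitution:
  V =
[[0, 0, 1],
 [-1, 1, 0],
 [1, 0, 0]]
  V a = (1, 1, -2)
Solving gives a = (-2, -1, 1).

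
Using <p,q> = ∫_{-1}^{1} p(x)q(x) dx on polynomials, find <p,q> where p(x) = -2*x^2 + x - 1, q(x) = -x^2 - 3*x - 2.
<p,q> = 92/15

Expand the product: p(x)·q(x) = 2*x^4 + 5*x^3 + 2*x^2 + x + 2.
∫_{-1}^{1} of each monomial x^k gives [2/(k+1) if k even, 0 if k odd]. Integrating term-by-term (or equivalently evaluating the antiderivative F(x) = 2*x^5/5 + 5*x^4/4 + 2*x^3/3 + x^2/2 + 2*x at the endpoints):
  F(1) − F(−1) = 289/60 − (-79/60) = 92/15.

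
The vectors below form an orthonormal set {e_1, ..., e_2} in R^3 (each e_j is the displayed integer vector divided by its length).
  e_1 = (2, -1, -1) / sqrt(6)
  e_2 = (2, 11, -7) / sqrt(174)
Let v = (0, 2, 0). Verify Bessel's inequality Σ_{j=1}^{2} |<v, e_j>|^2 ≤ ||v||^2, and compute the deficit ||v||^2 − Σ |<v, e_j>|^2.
Σ |<v, e_j>|^2 = 100/29; ||v||^2 = 4; deficit = 16/29

Write each e_j = u_j / sqrt(<u_j, u_j>) where u_j is the displayed integer vector. Then <v, e_j> = <v, u_j> / sqrt(<u_j, u_j>), so |<v, e_j>|^2 = <v, u_j>^2 / <u_j, u_j>.
Coefficients: <v, e_1> = -2/sqrt(6), <v, e_2> = 22/sqrt(174).
Square and sum: Σ |<v, e_j>|^2 = 100/29.
Compute ||v||^2 = v·v = 4.
Deficit = 4 − 100/29 = 16/29 ≥ 0, confirming Bessel's inequality. (The deficit equals ||v − Σ <v,e_j> e_j||^2, the squared distance from v to span{e_j}.)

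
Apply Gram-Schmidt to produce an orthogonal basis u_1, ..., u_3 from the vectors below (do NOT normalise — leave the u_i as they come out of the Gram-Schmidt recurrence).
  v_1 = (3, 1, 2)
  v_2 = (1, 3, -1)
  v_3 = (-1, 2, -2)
Orthogonal basis:
  u_1 = (3, 1, 2)
  u_2 = (1/7, 19/7, -11/7)
  u_3 = (-7/138, 5/138, 4/69)

Apply the Gram-Schmidt recurrence
  u_1 = v_1
  u_i = v_i − Σ_{j<i} ((v_i · u_j) / (u_j · u_j)) · u_j.

Step by step this gives:
  u_1 = (3, 1, 2)
  u_2 = (1/7, 19/7, -11/7)
  u_3 = (-7/138, 5/138, 4/69)

Orthogonality check:
  u_2 · u_1 = 0 (should be 0)
  u_3 · u_1 = 0 (should be 0)
  u_3 · u_2 = 0 (should be 0)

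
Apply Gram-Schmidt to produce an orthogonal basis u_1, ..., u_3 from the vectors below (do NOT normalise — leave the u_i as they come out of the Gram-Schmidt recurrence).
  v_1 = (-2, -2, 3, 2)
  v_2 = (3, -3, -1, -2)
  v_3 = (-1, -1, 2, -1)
Orthogonal basis:
  u_1 = (-2, -2, 3, 2)
  u_2 = (7/3, -11/3, 0, -4/3)
  u_3 = (-117/217, 51/217, 6/7, -345/217)

Apply the Gram-Schmidt recurrence
  u_1 = v_1
  u_i = v_i − Σ_{j<i} ((v_i · u_j) / (u_j · u_j)) · u_j.

Step by step this gives:
  u_1 = (-2, -2, 3, 2)
  u_2 = (7/3, -11/3, 0, -4/3)
  u_3 = (-117/217, 51/217, 6/7, -345/217)

Orthogonality check:
  u_2 · u_1 = 0 (should be 0)
  u_3 · u_1 = 0 (should be 0)
  u_3 · u_2 = 0 (should be 0)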